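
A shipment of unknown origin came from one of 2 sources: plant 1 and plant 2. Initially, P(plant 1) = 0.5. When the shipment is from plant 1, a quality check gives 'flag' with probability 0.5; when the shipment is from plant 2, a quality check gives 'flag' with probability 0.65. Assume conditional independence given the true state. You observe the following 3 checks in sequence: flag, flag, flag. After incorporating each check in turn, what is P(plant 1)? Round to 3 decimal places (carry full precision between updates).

Each posterior becomes the prior for the next update.
After 'flag': P(plant 1) = 0.5·0.5000 / (0.5·0.5000 + 0.65·0.5000) ≈ 0.4348
After 'flag': P(plant 1) = 0.5·0.4348 / (0.5·0.4348 + 0.65·0.5652) ≈ 0.3717
After 'flag': P(plant 1) = 0.5·0.3717 / (0.5·0.3717 + 0.65·0.6283) ≈ 0.3128

0.313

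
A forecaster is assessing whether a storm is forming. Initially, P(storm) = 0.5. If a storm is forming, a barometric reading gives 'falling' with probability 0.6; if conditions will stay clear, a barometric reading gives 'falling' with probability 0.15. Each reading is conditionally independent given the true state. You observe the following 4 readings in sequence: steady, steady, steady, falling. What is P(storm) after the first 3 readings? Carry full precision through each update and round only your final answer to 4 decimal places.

After 'steady': P(storm) = 0.4·0.5000 / (0.4·0.5000 + 0.85·0.5000) ≈ 0.3200
After 'steady': P(storm) = 0.4·0.3200 / (0.4·0.3200 + 0.85·0.6800) ≈ 0.1813
After 'steady': P(storm) = 0.4·0.1813 / (0.4·0.1813 + 0.85·0.8187) ≈ 0.0944

0.0944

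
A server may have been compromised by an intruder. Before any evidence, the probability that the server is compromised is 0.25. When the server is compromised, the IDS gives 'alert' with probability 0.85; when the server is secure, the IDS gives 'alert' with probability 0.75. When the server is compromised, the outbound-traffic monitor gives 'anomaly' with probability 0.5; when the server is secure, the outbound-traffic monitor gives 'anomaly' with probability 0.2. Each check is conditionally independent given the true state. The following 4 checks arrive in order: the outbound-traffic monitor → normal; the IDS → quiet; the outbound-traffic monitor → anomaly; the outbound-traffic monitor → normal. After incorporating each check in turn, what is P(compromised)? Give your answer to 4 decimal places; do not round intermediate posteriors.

0.1634

After the outbound-traffic monitor='normal': P(compromised) = 0.5·0.2500 / (0.5·0.2500 + 0.8·0.7500) ≈ 0.1724
After the IDS='quiet': P(compromised) = 0.15·0.1724 / (0.15·0.1724 + 0.25·0.8276) ≈ 0.1111
After the outbound-traffic monitor='anomaly': P(compromised) = 0.5·0.1111 / (0.5·0.1111 + 0.2·0.8889) ≈ 0.2381
After the outbound-traffic monitor='normal': P(compromised) = 0.5·0.2381 / (0.5·0.2381 + 0.8·0.7619) ≈ 0.1634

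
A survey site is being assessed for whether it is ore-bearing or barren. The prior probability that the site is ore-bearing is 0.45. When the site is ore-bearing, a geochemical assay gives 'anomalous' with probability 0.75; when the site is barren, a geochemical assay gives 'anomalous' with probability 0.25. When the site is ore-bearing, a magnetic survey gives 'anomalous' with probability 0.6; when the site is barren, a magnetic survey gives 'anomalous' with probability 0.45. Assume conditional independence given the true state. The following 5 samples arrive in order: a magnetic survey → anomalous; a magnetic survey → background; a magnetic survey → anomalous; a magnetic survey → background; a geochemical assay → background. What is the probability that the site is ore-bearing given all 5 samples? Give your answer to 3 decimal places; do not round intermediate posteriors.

0.204

Each posterior becomes the prior for the next update.
After a magnetic survey='anomalous': P(ore) = 0.6·0.4500 / (0.6·0.4500 + 0.45·0.5500) ≈ 0.5217
After a magnetic survey='background': P(ore) = 0.4·0.5217 / (0.4·0.5217 + 0.55·0.4783) ≈ 0.4424
After a magnetic survey='anomalous': P(ore) = 0.6·0.4424 / (0.6·0.4424 + 0.45·0.5576) ≈ 0.5141
After a magnetic survey='background': P(ore) = 0.4·0.5141 / (0.4·0.5141 + 0.55·0.4859) ≈ 0.4348
After a geochemical assay='background': P(ore) = 0.25·0.4348 / (0.25·0.4348 + 0.75·0.5652) ≈ 0.2041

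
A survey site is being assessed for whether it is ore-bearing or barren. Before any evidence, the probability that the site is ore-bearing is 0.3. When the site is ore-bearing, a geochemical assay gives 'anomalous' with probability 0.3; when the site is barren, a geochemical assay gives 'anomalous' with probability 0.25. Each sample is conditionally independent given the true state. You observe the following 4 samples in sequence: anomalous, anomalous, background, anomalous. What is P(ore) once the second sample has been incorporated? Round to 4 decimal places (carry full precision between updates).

0.3816

After 'anomalous': P(ore) = 0.3·0.3000 / (0.3·0.3000 + 0.25·0.7000) ≈ 0.3396
After 'anomalous': P(ore) = 0.3·0.3396 / (0.3·0.3396 + 0.25·0.6604) ≈ 0.3816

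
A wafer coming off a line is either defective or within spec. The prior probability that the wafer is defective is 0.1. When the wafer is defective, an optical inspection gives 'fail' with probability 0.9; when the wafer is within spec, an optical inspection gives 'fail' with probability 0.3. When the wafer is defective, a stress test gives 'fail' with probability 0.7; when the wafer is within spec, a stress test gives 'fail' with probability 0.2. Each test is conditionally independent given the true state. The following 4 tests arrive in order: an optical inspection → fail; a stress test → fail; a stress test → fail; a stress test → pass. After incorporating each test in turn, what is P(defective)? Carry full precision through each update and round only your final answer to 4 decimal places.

After an optical inspection='fail': P(defective) = 0.9·0.1000 / (0.9·0.1000 + 0.3·0.9000) ≈ 0.2500
After a stress test='fail': P(defective) = 0.7·0.2500 / (0.7·0.2500 + 0.2·0.7500) ≈ 0.5385
After a stress test='fail': P(defective) = 0.7·0.5385 / (0.7·0.5385 + 0.2·0.4615) ≈ 0.8033
After a stress test='pass': P(defective) = 0.3·0.8033 / (0.3·0.8033 + 0.8·0.1967) ≈ 0.6049

0.6049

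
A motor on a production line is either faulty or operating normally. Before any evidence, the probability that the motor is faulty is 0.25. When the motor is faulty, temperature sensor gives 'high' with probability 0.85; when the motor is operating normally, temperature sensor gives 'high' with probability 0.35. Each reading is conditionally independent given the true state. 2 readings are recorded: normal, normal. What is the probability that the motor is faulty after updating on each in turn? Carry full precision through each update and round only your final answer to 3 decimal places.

0.017

Each posterior becomes the prior for the next update.
After 'normal': P(faulty) = 0.15·0.2500 / (0.15·0.2500 + 0.65·0.7500) ≈ 0.0714
After 'normal': P(faulty) = 0.15·0.0714 / (0.15·0.0714 + 0.65·0.9286) ≈ 0.0174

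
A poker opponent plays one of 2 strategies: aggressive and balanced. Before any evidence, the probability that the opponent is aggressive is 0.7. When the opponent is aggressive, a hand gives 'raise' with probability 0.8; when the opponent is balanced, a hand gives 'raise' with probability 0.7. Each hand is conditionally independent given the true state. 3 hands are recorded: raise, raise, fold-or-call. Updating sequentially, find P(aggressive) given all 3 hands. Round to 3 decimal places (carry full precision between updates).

Each posterior becomes the prior for the next update.
After 'raise': P(aggressive) = 0.8·0.7000 / (0.8·0.7000 + 0.7·0.3000) ≈ 0.7273
After 'raise': P(aggressive) = 0.8·0.7273 / (0.8·0.7273 + 0.7·0.2727) ≈ 0.7529
After 'fold-or-call': P(aggressive) = 0.2·0.7529 / (0.2·0.7529 + 0.3·0.2471) ≈ 0.6702

0.670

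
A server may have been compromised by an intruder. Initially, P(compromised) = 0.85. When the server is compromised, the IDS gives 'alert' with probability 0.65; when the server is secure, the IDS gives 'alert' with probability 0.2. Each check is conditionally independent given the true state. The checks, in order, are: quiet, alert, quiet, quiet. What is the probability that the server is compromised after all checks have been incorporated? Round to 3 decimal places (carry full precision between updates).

After 'quiet': P(compromised) = 0.35·0.8500 / (0.35·0.8500 + 0.8·0.1500) ≈ 0.7126
After 'alert': P(compromised) = 0.65·0.7126 / (0.65·0.7126 + 0.2·0.2874) ≈ 0.8896
After 'quiet': P(compromised) = 0.35·0.8896 / (0.35·0.8896 + 0.8·0.1104) ≈ 0.7790
After 'quiet': P(compromised) = 0.35·0.7790 / (0.35·0.7790 + 0.8·0.2210) ≈ 0.6066

0.607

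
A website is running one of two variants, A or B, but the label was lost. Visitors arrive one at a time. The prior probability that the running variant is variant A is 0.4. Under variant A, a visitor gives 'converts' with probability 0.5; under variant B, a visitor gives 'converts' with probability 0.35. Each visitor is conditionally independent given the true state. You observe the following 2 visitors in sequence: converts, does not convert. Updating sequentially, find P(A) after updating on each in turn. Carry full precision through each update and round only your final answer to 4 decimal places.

After 'converts': P(A) = 0.5·0.4000 / (0.5·0.4000 + 0.35·0.6000) ≈ 0.4878
After 'does not convert': P(A) = 0.5·0.4878 / (0.5·0.4878 + 0.65·0.5122) ≈ 0.4228

0.4228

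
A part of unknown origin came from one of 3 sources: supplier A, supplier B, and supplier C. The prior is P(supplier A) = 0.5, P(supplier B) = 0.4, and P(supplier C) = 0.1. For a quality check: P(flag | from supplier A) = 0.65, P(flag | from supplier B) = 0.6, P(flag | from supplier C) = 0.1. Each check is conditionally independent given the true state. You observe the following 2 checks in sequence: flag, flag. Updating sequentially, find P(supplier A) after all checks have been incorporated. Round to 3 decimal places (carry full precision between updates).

Apply Bayes' rule sequentially, carrying P(supplier A) forward.
After 'flag': normaliser = 0.65·0.5000 + 0.6·0.4000 + 0.1·0.1000; P(supplier A) ≈ 0.5652, P(supplier B) ≈ 0.4174, P(supplier C) ≈ 0.0174
After 'flag': normaliser = 0.65·0.5652 + 0.6·0.4174 + 0.1·0.0174; P(supplier A) ≈ 0.5930, P(supplier B) ≈ 0.4042, P(supplier C) ≈ 0.0028

0.593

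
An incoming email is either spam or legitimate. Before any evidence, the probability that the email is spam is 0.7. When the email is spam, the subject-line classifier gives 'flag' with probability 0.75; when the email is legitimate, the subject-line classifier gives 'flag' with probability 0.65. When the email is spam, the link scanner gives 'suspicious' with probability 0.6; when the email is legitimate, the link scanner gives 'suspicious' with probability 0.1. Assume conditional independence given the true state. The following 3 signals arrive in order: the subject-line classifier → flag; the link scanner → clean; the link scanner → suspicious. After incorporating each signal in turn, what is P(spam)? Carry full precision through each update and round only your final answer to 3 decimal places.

Each posterior becomes the prior for the next update.
After the subject-line classifier='flag': P(spam) = 0.75·0.7000 / (0.75·0.7000 + 0.65·0.3000) ≈ 0.7292
After the link scanner='clean': P(spam) = 0.4·0.7292 / (0.4·0.7292 + 0.9·0.2708) ≈ 0.5447
After the link scanner='suspicious': P(spam) = 0.6·0.5447 / (0.6·0.5447 + 0.1·0.4553) ≈ 0.8777

0.878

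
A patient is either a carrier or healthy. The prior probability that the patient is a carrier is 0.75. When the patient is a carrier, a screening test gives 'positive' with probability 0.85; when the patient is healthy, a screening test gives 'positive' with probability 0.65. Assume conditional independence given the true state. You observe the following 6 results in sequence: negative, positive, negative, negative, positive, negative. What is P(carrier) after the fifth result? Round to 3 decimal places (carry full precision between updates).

Apply Bayes' rule sequentially, carrying P(carrier) forward.
After 'negative': P(carrier) = 0.15·0.7500 / (0.15·0.7500 + 0.35·0.2500) ≈ 0.5625
After 'positive': P(carrier) = 0.85·0.5625 / (0.85·0.5625 + 0.65·0.4375) ≈ 0.6270
After 'negative': P(carrier) = 0.15·0.6270 / (0.15·0.6270 + 0.35·0.3730) ≈ 0.4188
After 'negative': P(carrier) = 0.15·0.4188 / (0.15·0.4188 + 0.35·0.5812) ≈ 0.2359
After 'positive': P(carrier) = 0.85·0.2359 / (0.85·0.2359 + 0.65·0.7641) ≈ 0.2877

0.288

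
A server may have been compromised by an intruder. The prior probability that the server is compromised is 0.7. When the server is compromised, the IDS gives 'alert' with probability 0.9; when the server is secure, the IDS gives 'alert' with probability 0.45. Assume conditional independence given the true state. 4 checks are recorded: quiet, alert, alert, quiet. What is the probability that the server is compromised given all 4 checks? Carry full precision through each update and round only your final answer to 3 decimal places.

0.236

Each posterior becomes the prior for the next update.
After 'quiet': P(compromised) = 0.1·0.7000 / (0.1·0.7000 + 0.55·0.3000) ≈ 0.2979
After 'alert': P(compromised) = 0.9·0.2979 / (0.9·0.2979 + 0.45·0.7021) ≈ 0.4590
After 'alert': P(compromised) = 0.9·0.4590 / (0.9·0.4590 + 0.45·0.5410) ≈ 0.6292
After 'quiet': P(compromised) = 0.1·0.6292 / (0.1·0.6292 + 0.55·0.3708) ≈ 0.2358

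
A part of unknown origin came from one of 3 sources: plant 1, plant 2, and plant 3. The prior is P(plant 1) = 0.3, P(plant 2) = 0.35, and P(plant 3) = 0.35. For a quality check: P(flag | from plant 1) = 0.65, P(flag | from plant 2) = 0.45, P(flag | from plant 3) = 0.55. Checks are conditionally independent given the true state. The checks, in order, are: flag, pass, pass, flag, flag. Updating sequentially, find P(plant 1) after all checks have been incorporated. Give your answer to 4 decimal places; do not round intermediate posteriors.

0.3201

After 'flag': normaliser = 0.65·0.3000 + 0.45·0.3500 + 0.55·0.3500; P(plant 1) ≈ 0.3578, P(plant 2) ≈ 0.2890, P(plant 3) ≈ 0.3532
After 'pass': normaliser = 0.35·0.3578 + 0.55·0.2890 + 0.45·0.3532; P(plant 1) ≈ 0.2826, P(plant 2) ≈ 0.3587, P(plant 3) ≈ 0.3587
After 'pass': normaliser = 0.35·0.2826 + 0.55·0.3587 + 0.45·0.3587; P(plant 1) ≈ 0.2162, P(plant 2) ≈ 0.4311, P(plant 3) ≈ 0.3527
After 'flag': normaliser = 0.65·0.2162 + 0.45·0.4311 + 0.55·0.3527; P(plant 1) ≈ 0.2658, P(plant 2) ≈ 0.3671, P(plant 3) ≈ 0.3671
After 'flag': normaliser = 0.65·0.2658 + 0.45·0.3671 + 0.55·0.3671; P(plant 1) ≈ 0.3201, P(plant 2) ≈ 0.3060, P(plant 3) ≈ 0.3740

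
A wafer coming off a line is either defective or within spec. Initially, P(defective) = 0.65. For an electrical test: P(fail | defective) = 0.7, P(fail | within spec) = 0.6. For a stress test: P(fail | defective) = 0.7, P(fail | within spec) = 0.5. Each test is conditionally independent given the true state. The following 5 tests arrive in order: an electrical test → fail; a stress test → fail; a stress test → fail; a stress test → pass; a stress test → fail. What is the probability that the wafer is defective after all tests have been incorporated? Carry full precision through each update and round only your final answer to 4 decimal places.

0.7810

After an electrical test='fail': P(defective) = 0.7·0.6500 / (0.7·0.6500 + 0.6·0.3500) ≈ 0.6842
After a stress test='fail': P(defective) = 0.7·0.6842 / (0.7·0.6842 + 0.5·0.3158) ≈ 0.7521
After a stress test='fail': P(defective) = 0.7·0.7521 / (0.7·0.7521 + 0.5·0.2479) ≈ 0.8094
After a stress test='pass': P(defective) = 0.3·0.8094 / (0.3·0.8094 + 0.5·0.1906) ≈ 0.7182
After a stress test='fail': P(defective) = 0.7·0.7182 / (0.7·0.7182 + 0.5·0.2818) ≈ 0.7810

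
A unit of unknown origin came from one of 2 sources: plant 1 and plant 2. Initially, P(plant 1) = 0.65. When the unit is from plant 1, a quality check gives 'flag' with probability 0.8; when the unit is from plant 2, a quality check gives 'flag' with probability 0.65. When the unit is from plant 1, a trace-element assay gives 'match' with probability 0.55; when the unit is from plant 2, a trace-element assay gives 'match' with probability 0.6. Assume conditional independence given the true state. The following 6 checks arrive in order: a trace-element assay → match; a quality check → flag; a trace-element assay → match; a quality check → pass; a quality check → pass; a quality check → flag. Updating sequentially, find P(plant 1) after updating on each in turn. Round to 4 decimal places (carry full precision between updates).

Apply Bayes' rule sequentially, carrying P(plant 1) forward.
After a trace-element assay='match': P(plant 1) = 0.55·0.6500 / (0.55·0.6500 + 0.6·0.3500) ≈ 0.6300
After a quality check='flag': P(plant 1) = 0.8·0.6300 / (0.8·0.6300 + 0.65·0.3700) ≈ 0.6769
After a trace-element assay='match': P(plant 1) = 0.55·0.6769 / (0.55·0.6769 + 0.6·0.3231) ≈ 0.6576
After a quality check='pass': P(plant 1) = 0.2·0.6576 / (0.2·0.6576 + 0.35·0.3424) ≈ 0.5232
After a quality check='pass': P(plant 1) = 0.2·0.5232 / (0.2·0.5232 + 0.35·0.4768) ≈ 0.3854
After a quality check='flag': P(plant 1) = 0.8·0.3854 / (0.8·0.3854 + 0.65·0.6146) ≈ 0.4356

0.4356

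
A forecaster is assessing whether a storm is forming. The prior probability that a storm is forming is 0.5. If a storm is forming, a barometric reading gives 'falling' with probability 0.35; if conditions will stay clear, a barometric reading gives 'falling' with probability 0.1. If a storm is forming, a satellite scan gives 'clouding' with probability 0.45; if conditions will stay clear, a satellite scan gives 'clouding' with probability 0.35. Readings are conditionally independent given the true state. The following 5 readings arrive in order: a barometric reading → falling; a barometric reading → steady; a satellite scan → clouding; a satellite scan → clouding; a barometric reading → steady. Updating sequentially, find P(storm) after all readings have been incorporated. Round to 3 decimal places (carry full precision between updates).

After a barometric reading='falling': P(storm) = 0.35·0.5000 / (0.35·0.5000 + 0.1·0.5000) ≈ 0.7778
After a barometric reading='steady': P(storm) = 0.65·0.7778 / (0.65·0.7778 + 0.9·0.2222) ≈ 0.7165
After a satellite scan='clouding': P(storm) = 0.45·0.7165 / (0.45·0.7165 + 0.35·0.2835) ≈ 0.7647
After a satellite scan='clouding': P(storm) = 0.45·0.7647 / (0.45·0.7647 + 0.35·0.2353) ≈ 0.8069
After a barometric reading='steady': P(storm) = 0.65·0.8069 / (0.65·0.8069 + 0.9·0.1931) ≈ 0.7511

0.751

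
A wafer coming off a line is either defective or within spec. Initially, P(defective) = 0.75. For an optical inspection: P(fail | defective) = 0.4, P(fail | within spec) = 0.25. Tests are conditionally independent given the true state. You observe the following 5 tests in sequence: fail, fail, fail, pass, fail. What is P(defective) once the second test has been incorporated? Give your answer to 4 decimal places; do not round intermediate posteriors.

0.8848

After 'fail': P(defective) = 0.4·0.7500 / (0.4·0.7500 + 0.25·0.2500) ≈ 0.8276
After 'fail': P(defective) = 0.4·0.8276 / (0.4·0.8276 + 0.25·0.1724) ≈ 0.8848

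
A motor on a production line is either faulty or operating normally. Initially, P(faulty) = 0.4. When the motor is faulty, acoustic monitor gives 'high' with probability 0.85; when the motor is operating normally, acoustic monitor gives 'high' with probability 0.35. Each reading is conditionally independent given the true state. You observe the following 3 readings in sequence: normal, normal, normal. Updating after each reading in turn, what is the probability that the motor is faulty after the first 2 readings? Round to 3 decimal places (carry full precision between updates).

After 'normal': P(faulty) = 0.15·0.4000 / (0.15·0.4000 + 0.65·0.6000) ≈ 0.1333
After 'normal': P(faulty) = 0.15·0.1333 / (0.15·0.1333 + 0.65·0.8667) ≈ 0.0343

0.034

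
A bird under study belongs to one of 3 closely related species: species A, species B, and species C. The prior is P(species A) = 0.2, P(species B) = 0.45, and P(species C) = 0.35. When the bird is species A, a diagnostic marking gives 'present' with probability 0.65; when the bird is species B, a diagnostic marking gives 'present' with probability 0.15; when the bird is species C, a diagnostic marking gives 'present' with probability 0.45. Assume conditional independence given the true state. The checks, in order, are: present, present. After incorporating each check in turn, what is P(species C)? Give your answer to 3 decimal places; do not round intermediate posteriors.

0.428

After 'present': normaliser = 0.65·0.2000 + 0.15·0.4500 + 0.45·0.3500; P(species A) ≈ 0.3662, P(species B) ≈ 0.1901, P(species C) ≈ 0.4437
After 'present': normaliser = 0.65·0.3662 + 0.15·0.1901 + 0.45·0.4437; P(species A) ≈ 0.5106, P(species B) ≈ 0.0612, P(species C) ≈ 0.4282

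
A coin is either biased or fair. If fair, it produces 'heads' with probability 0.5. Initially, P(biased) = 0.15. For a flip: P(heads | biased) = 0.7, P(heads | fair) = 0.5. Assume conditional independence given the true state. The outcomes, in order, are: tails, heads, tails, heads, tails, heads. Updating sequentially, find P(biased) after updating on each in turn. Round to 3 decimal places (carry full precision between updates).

0.095

After 'tails': P(biased) = 0.3·0.1500 / (0.3·0.1500 + 0.5·0.8500) ≈ 0.0957
After 'heads': P(biased) = 0.7·0.0957 / (0.7·0.0957 + 0.5·0.9043) ≈ 0.1291
After 'tails': P(biased) = 0.3·0.1291 / (0.3·0.1291 + 0.5·0.8709) ≈ 0.0817
After 'heads': P(biased) = 0.7·0.0817 / (0.7·0.0817 + 0.5·0.9183) ≈ 0.1107
After 'tails': P(biased) = 0.3·0.1107 / (0.3·0.1107 + 0.5·0.8893) ≈ 0.0695
After 'heads': P(biased) = 0.7·0.0695 / (0.7·0.0695 + 0.5·0.9305) ≈ 0.0947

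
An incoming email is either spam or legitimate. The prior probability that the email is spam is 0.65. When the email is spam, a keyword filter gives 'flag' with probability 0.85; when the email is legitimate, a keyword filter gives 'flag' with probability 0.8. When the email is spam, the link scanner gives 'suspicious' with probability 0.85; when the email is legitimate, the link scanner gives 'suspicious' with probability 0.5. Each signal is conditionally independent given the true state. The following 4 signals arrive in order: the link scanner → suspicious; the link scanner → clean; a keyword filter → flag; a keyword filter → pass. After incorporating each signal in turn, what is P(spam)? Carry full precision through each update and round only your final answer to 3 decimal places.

0.430

After the link scanner='suspicious': P(spam) = 0.85·0.6500 / (0.85·0.6500 + 0.5·0.3500) ≈ 0.7595
After the link scanner='clean': P(spam) = 0.15·0.7595 / (0.15·0.7595 + 0.5·0.2405) ≈ 0.4864
After a keyword filter='flag': P(spam) = 0.85·0.4864 / (0.85·0.4864 + 0.8·0.5136) ≈ 0.5016
After a keyword filter='pass': P(spam) = 0.15·0.5016 / (0.15·0.5016 + 0.2·0.4984) ≈ 0.4301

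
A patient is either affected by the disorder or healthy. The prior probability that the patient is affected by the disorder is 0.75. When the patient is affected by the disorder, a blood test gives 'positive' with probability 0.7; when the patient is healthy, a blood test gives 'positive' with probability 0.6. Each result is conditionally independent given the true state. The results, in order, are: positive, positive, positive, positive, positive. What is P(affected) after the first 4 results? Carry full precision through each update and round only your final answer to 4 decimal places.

After 'positive': P(affected) = 0.7·0.7500 / (0.7·0.7500 + 0.6·0.2500) ≈ 0.7778
After 'positive': P(affected) = 0.7·0.7778 / (0.7·0.7778 + 0.6·0.2222) ≈ 0.8033
After 'positive': P(affected) = 0.7·0.8033 / (0.7·0.8033 + 0.6·0.1967) ≈ 0.8265
After 'positive': P(affected) = 0.7·0.8265 / (0.7·0.8265 + 0.6·0.1735) ≈ 0.8475

0.8475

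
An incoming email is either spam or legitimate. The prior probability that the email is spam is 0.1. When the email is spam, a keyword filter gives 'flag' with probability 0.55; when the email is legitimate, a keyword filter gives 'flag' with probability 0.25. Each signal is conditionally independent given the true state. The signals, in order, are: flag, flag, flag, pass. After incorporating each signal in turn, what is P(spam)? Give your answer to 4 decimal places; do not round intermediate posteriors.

After 'flag': P(spam) = 0.55·0.1000 / (0.55·0.1000 + 0.25·0.9000) ≈ 0.1964
After 'flag': P(spam) = 0.55·0.1964 / (0.55·0.1964 + 0.25·0.8036) ≈ 0.3497
After 'flag': P(spam) = 0.55·0.3497 / (0.55·0.3497 + 0.25·0.6503) ≈ 0.5419
After 'pass': P(spam) = 0.45·0.5419 / (0.45·0.5419 + 0.75·0.4581) ≈ 0.4152

0.4152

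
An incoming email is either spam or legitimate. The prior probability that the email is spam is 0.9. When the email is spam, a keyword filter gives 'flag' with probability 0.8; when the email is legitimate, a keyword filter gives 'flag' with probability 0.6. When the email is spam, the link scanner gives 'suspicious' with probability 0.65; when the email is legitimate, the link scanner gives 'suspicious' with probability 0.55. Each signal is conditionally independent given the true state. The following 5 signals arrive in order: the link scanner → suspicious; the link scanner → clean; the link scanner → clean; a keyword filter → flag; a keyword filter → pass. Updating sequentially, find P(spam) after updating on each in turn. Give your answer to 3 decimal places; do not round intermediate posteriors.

0.811

After the link scanner='suspicious': P(spam) = 0.65·0.9000 / (0.65·0.9000 + 0.55·0.1000) ≈ 0.9141
After the link scanner='clean': P(spam) = 0.35·0.9141 / (0.35·0.9141 + 0.45·0.0859) ≈ 0.8922
After the link scanner='clean': P(spam) = 0.35·0.8922 / (0.35·0.8922 + 0.45·0.1078) ≈ 0.8655
After a keyword filter='flag': P(spam) = 0.8·0.8655 / (0.8·0.8655 + 0.6·0.1345) ≈ 0.8956
After a keyword filter='pass': P(spam) = 0.2·0.8956 / (0.2·0.8956 + 0.4·0.1044) ≈ 0.8109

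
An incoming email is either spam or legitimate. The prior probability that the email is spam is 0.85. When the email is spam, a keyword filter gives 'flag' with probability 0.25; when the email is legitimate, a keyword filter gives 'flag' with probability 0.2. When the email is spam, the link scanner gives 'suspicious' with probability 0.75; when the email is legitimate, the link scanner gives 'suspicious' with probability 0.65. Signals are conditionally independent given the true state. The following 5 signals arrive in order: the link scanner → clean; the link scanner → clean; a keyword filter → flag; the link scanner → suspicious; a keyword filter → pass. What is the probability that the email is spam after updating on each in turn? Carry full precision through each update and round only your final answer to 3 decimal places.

After the link scanner='clean': P(spam) = 0.25·0.8500 / (0.25·0.8500 + 0.35·0.1500) ≈ 0.8019
After the link scanner='clean': P(spam) = 0.25·0.8019 / (0.25·0.8019 + 0.35·0.1981) ≈ 0.7430
After a keyword filter='flag': P(spam) = 0.25·0.7430 / (0.25·0.7430 + 0.2·0.2570) ≈ 0.7833
After the link scanner='suspicious': P(spam) = 0.75·0.7833 / (0.75·0.7833 + 0.65·0.2167) ≈ 0.8066
After a keyword filter='pass': P(spam) = 0.75·0.8066 / (0.75·0.8066 + 0.8·0.1934) ≈ 0.7963

0.796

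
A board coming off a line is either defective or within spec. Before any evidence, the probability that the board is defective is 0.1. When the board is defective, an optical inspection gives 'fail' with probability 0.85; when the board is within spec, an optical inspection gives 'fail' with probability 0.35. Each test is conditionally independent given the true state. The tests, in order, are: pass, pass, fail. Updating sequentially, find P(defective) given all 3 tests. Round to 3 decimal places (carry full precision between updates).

Apply Bayes' rule sequentially, carrying P(defective) forward.
After 'pass': P(defective) = 0.15·0.1000 / (0.15·0.1000 + 0.65·0.9000) ≈ 0.0250
After 'pass': P(defective) = 0.15·0.0250 / (0.15·0.0250 + 0.65·0.9750) ≈ 0.0059
After 'fail': P(defective) = 0.85·0.0059 / (0.85·0.0059 + 0.35·0.9941) ≈ 0.0142

0.014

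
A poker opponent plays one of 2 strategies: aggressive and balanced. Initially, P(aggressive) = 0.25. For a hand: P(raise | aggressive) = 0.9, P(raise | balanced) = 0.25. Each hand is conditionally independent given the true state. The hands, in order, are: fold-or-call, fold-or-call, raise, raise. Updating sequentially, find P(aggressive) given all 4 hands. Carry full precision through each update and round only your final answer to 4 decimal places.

Apply Bayes' rule sequentially, carrying P(aggressive) forward.
After 'fold-or-call': P(aggressive) = 0.1·0.2500 / (0.1·0.2500 + 0.75·0.7500) ≈ 0.0426
After 'fold-or-call': P(aggressive) = 0.1·0.0426 / (0.1·0.0426 + 0.75·0.9574) ≈ 0.0059
After 'raise': P(aggressive) = 0.9·0.0059 / (0.9·0.0059 + 0.25·0.9941) ≈ 0.0209
After 'raise': P(aggressive) = 0.9·0.0209 / (0.9·0.0209 + 0.25·0.9791) ≈ 0.0713

0.0713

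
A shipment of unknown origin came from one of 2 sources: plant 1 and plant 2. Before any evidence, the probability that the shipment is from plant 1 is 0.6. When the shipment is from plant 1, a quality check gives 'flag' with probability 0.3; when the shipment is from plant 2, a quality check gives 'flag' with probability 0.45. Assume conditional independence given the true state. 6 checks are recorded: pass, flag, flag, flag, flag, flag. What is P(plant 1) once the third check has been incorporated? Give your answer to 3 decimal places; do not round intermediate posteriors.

After 'pass': P(plant 1) = 0.7·0.6000 / (0.7·0.6000 + 0.55·0.4000) ≈ 0.6562
After 'flag': P(plant 1) = 0.3·0.6562 / (0.3·0.6562 + 0.45·0.3438) ≈ 0.5600
After 'flag': P(plant 1) = 0.3·0.5600 / (0.3·0.5600 + 0.45·0.4400) ≈ 0.4590

0.459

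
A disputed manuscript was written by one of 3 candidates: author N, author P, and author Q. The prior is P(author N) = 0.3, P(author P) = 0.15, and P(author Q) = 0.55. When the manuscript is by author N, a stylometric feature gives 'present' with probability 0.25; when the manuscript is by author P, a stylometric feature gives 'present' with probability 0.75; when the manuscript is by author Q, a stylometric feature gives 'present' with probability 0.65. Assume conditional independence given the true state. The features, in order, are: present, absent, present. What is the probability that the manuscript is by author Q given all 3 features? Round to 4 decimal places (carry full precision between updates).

0.6982

After 'present': normaliser = 0.25·0.3000 + 0.75·0.1500 + 0.65·0.5500; P(author N) ≈ 0.1376, P(author P) ≈ 0.2064, P(author Q) ≈ 0.6560
After 'absent': normaliser = 0.75·0.1376 + 0.25·0.2064 + 0.35·0.6560; P(author N) ≈ 0.2685, P(author P) ≈ 0.1342, P(author Q) ≈ 0.5973
After 'present': normaliser = 0.25·0.2685 + 0.75·0.1342 + 0.65·0.5973; P(author N) ≈ 0.1207, P(author P) ≈ 0.1811, P(author Q) ≈ 0.6982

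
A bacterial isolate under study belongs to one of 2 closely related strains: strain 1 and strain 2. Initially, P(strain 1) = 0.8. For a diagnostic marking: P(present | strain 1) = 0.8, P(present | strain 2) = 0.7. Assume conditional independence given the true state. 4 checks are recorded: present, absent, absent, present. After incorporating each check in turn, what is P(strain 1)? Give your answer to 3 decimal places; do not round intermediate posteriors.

0.699

Apply Bayes' rule sequentially, carrying P(strain 1) forward.
After 'present': P(strain 1) = 0.8·0.8000 / (0.8·0.8000 + 0.7·0.2000) ≈ 0.8205
After 'absent': P(strain 1) = 0.2·0.8205 / (0.2·0.8205 + 0.3·0.1795) ≈ 0.7529
After 'absent': P(strain 1) = 0.2·0.7529 / (0.2·0.7529 + 0.3·0.2471) ≈ 0.6702
After 'present': P(strain 1) = 0.8·0.6702 / (0.8·0.6702 + 0.7·0.3298) ≈ 0.6990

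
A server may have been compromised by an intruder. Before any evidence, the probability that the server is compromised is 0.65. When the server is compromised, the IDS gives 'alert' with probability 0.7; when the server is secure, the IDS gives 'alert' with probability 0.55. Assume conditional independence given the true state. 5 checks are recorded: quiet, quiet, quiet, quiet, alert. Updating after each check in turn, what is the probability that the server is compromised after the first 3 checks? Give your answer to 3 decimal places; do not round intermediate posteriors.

0.355

After 'quiet': P(compromised) = 0.3·0.6500 / (0.3·0.6500 + 0.45·0.3500) ≈ 0.5532
After 'quiet': P(compromised) = 0.3·0.5532 / (0.3·0.5532 + 0.45·0.4468) ≈ 0.4522
After 'quiet': P(compromised) = 0.3·0.4522 / (0.3·0.4522 + 0.45·0.5478) ≈ 0.3549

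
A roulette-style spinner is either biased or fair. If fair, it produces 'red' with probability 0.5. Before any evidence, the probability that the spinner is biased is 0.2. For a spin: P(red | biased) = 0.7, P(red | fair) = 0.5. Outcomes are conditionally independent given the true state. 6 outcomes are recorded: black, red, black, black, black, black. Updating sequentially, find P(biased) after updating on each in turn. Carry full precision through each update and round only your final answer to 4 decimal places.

After 'black': P(biased) = 0.3·0.2000 / (0.3·0.2000 + 0.5·0.8000) ≈ 0.1304
After 'red': P(biased) = 0.7·0.1304 / (0.7·0.1304 + 0.5·0.8696) ≈ 0.1736
After 'black': P(biased) = 0.3·0.1736 / (0.3·0.1736 + 0.5·0.8264) ≈ 0.1119
After 'black': P(biased) = 0.3·0.1119 / (0.3·0.1119 + 0.5·0.8881) ≈ 0.0703
After 'black': P(biased) = 0.3·0.0703 / (0.3·0.0703 + 0.5·0.9297) ≈ 0.0434
After 'black': P(biased) = 0.3·0.0434 / (0.3·0.0434 + 0.5·0.9566) ≈ 0.0265

0.0265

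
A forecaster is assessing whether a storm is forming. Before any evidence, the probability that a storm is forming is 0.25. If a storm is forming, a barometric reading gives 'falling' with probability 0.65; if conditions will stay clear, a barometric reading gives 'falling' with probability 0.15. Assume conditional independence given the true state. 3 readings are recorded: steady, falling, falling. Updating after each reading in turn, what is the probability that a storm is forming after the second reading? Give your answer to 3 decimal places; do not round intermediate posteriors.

After 'steady': P(storm) = 0.35·0.2500 / (0.35·0.2500 + 0.85·0.7500) ≈ 0.1207
After 'falling': P(storm) = 0.65·0.1207 / (0.65·0.1207 + 0.15·0.8793) ≈ 0.3730

0.373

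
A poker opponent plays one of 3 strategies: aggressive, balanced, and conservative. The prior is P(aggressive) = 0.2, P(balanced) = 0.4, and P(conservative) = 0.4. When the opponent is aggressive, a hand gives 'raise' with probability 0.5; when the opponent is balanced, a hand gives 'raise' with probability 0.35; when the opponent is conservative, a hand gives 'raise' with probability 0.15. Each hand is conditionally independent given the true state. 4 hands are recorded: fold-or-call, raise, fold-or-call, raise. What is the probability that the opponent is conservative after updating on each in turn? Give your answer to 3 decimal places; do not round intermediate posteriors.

After 'fold-or-call': normaliser = 0.5·0.2000 + 0.65·0.4000 + 0.85·0.4000; P(aggressive) ≈ 0.1429, P(balanced) ≈ 0.3714, P(conservative) ≈ 0.4857
After 'raise': normaliser = 0.5·0.1429 + 0.35·0.3714 + 0.15·0.4857; P(aggressive) ≈ 0.2604, P(balanced) ≈ 0.4740, P(conservative) ≈ 0.2656
After 'fold-or-call': normaliser = 0.5·0.2604 + 0.65·0.4740 + 0.85·0.2656; P(aggressive) ≈ 0.1961, P(balanced) ≈ 0.4639, P(conservative) ≈ 0.3400
After 'raise': normaliser = 0.5·0.1961 + 0.35·0.4639 + 0.15·0.3400; P(aggressive) ≈ 0.3148, P(balanced) ≈ 0.5214, P(conservative) ≈ 0.1638

0.164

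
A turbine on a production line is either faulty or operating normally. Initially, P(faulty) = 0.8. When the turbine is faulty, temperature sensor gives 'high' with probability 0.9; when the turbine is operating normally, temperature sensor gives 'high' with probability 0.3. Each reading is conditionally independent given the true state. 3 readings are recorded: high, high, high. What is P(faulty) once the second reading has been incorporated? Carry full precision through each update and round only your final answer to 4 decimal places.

After 'high': P(faulty) = 0.9·0.8000 / (0.9·0.8000 + 0.3·0.2000) ≈ 0.9231
After 'high': P(faulty) = 0.9·0.9231 / (0.9·0.9231 + 0.3·0.0769) ≈ 0.9730

0.9730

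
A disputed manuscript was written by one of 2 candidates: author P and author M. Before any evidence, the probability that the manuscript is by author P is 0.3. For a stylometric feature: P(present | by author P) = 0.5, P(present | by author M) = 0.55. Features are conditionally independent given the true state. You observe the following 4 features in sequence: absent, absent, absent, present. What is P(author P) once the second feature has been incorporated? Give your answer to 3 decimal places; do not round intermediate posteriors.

0.346

After 'absent': P(author P) = 0.5·0.3000 / (0.5·0.3000 + 0.45·0.7000) ≈ 0.3226
After 'absent': P(author P) = 0.5·0.3226 / (0.5·0.3226 + 0.45·0.6774) ≈ 0.3460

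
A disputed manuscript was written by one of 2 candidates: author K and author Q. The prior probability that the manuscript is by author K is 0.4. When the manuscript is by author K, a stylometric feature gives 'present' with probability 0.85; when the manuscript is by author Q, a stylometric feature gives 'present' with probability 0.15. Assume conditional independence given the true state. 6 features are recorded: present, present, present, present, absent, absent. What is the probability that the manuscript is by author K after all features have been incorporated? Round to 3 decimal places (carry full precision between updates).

0.955

After 'present': P(author K) = 0.85·0.4000 / (0.85·0.4000 + 0.15·0.6000) ≈ 0.7907
After 'present': P(author K) = 0.85·0.7907 / (0.85·0.7907 + 0.15·0.2093) ≈ 0.9554
After 'present': P(author K) = 0.85·0.9554 / (0.85·0.9554 + 0.15·0.0446) ≈ 0.9918
After 'present': P(author K) = 0.85·0.9918 / (0.85·0.9918 + 0.15·0.0082) ≈ 0.9985
After 'absent': P(author K) = 0.15·0.9985 / (0.15·0.9985 + 0.85·0.0015) ≈ 0.9918
After 'absent': P(author K) = 0.15·0.9918 / (0.15·0.9918 + 0.85·0.0082) ≈ 0.9554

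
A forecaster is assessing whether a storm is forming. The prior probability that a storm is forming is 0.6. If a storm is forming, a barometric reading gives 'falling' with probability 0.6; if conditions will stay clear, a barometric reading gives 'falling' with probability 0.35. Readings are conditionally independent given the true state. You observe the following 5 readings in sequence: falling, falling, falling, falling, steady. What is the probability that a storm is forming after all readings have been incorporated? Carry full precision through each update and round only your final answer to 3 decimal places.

After 'falling': P(storm) = 0.6·0.6000 / (0.6·0.6000 + 0.35·0.4000) ≈ 0.7200
After 'falling': P(storm) = 0.6·0.7200 / (0.6·0.7200 + 0.35·0.2800) ≈ 0.8151
After 'falling': P(storm) = 0.6·0.8151 / (0.6·0.8151 + 0.35·0.1849) ≈ 0.8831
After 'falling': P(storm) = 0.6·0.8831 / (0.6·0.8831 + 0.35·0.1169) ≈ 0.9283
After 'steady': P(storm) = 0.4·0.9283 / (0.4·0.9283 + 0.65·0.0717) ≈ 0.8885

0.889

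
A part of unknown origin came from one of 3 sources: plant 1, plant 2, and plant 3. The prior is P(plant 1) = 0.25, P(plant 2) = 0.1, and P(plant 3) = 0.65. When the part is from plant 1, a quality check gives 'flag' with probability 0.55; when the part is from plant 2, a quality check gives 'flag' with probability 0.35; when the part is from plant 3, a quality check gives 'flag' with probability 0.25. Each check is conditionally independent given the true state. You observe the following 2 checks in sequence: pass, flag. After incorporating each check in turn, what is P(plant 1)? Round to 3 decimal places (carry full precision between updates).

After 'pass': normaliser = 0.45·0.2500 + 0.65·0.1000 + 0.75·0.6500; P(plant 1) ≈ 0.1692, P(plant 2) ≈ 0.0977, P(plant 3) ≈ 0.7331
After 'flag': normaliser = 0.55·0.1692 + 0.35·0.0977 + 0.25·0.7331; P(plant 1) ≈ 0.2996, P(plant 2) ≈ 0.1102, P(plant 3) ≈ 0.5902

0.300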